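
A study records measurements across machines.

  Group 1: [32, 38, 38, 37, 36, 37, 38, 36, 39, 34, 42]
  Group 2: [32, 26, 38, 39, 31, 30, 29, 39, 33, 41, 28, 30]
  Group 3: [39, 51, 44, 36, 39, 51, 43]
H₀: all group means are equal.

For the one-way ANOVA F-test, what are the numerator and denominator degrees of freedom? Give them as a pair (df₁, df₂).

degrees of freedom = [2, 27]

k = 3 groups, N = 30 total
df = (k−1, N−k) = (3−1, 30−3) = (2, 27)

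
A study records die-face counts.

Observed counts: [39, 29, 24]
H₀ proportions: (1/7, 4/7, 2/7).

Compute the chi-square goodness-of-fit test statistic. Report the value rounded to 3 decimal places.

test statistic = 61.639

n = 92; E_i = n·p_i = [13.14, 52.57, 26.29]
χ² = (39−13.14)²/13.14 + (29−52.57)²/52.57 + (24−26.29)²/26.29 = 61.6386
df = 2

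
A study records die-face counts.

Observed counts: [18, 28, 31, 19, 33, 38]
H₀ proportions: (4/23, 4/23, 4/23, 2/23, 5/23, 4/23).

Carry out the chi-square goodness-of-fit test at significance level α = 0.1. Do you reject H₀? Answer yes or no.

n = 167; E_i = n·p_i = [29.04, 29.04, 29.04, 14.52, 36.30, 29.04]
χ² = (18−29.04)²/29.04 + (28−29.04)²/29.04 + (31−29.04)²/29.04 + (19−14.52)²/14.52 + (33−36.30)²/36.30 + (38−29.04)²/29.04 = 8.8123
df = 5
p-value (upper-tail) = 0.11679
At α=0.1: p ≥ α → fail to reject H₀

reject H₀: no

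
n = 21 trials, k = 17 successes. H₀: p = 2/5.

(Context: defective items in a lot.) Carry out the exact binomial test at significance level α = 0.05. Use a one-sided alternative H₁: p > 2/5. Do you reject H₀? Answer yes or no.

reject H₀: yes

Exact binomial: n=21, k=17, p₀=2/5=0.4000
P(X≥17) from Σ C(n,i)·p₀^i·(1−p₀)^(n−i)
p-value (one-sided, H₁ greater) = 0.00016
At α=0.05: p < α → reject H₀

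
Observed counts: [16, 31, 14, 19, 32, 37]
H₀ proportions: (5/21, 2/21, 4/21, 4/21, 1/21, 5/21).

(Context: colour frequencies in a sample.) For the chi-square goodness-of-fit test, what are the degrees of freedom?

degrees of freedom = 5

df = k − 1 = 6 − 1 = 5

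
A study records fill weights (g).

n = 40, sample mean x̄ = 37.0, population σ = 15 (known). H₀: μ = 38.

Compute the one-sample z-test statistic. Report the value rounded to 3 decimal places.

test statistic = -0.422

SE = σ/√n = 15/√40 = 2.3717
z = (x̄−μ₀)/SE = (37.0−38)/2.3717 = -0.4216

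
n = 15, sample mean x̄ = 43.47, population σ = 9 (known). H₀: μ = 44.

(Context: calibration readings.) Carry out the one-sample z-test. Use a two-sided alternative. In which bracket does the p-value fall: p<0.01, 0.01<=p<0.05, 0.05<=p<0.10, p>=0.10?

SE = σ/√n = 9/√15 = 2.3238
z = (x̄−μ₀)/SE = (43.47−44)/2.3238 = -0.2281
p-value (two-sided) = 0.81959
→ bracket: p>=0.10

p-value bracket: p>=0.10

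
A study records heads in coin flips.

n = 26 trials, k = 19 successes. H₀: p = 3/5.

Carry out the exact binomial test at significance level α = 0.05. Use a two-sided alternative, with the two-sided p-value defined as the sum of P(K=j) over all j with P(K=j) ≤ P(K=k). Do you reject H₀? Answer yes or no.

reject H₀: no

Exact binomial: n=26, k=19, p₀=3/5=0.6000
P(X=j) = C(n,j)·p₀^j·(1−p₀)^(n−j); p = Σ P(X=j) over j with P(X=j) ≤ P(X=19)
p-value (two-sided) = 0.22974
At α=0.05: p ≥ α → fail to reject H₀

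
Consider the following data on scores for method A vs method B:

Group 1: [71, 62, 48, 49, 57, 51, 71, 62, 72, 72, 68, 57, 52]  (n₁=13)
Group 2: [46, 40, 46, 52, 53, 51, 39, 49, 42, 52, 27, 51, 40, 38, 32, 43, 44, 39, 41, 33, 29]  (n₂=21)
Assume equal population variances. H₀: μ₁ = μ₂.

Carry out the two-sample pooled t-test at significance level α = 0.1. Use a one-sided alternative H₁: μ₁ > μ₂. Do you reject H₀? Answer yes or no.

x̄₁=60.923, s₁=9.215, n₁=13
x̄₂=42.238, s₂=7.700, n₂=21
s_p² = [12·9.215² + 20·7.700²]/32 = 68.8979
SE = √(s_p²·(1/13+1/21)) = 2.9293
t = (60.923−42.238)/2.9293 = 6.3787
df = 32
p-value (one-sided, H₁ greater) = 0.00000
At α=0.1: p < α → reject H₀

reject H₀: yes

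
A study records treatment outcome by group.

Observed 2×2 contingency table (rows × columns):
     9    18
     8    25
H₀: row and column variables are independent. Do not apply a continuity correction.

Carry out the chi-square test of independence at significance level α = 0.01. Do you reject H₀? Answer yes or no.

Row totals [27, 33], col totals [17, 43], n=60
χ² = (9−7.65)²/7.65 + (18−19.35)²/19.35 + (8−9.35)²/9.35 + (25−23.65)²/23.65 = 0.6044
df = 1
p-value (upper-tail) = 0.43690
At α=0.01: p ≥ α → fail to reject H₀

reject H₀: no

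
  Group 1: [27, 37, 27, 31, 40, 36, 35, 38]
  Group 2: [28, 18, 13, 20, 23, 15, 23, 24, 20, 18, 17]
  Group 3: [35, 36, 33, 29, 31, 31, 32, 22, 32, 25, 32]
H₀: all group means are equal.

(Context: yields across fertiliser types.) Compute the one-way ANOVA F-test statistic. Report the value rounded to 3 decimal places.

test statistic = 27.339

Group means [33.88, 19.91, 30.73], grand mean 27.600
SSB = Σnᵢ(x̄ᵢ−x̄)² = 1073.234; SSW = ΣΣ(x−x̄ᵢ)² = 529.966
MSB = 1073.234/2 = 536.6170; MSW = 529.966/27 = 19.6284
F = MSB/MSW = 27.3389
df = (2, 27)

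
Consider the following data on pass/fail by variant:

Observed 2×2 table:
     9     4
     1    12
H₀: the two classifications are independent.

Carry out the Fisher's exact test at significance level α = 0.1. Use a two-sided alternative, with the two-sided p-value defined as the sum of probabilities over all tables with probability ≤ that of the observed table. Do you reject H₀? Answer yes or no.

Margins: r₁=13, r₂=13, c₁=10, c₂=16, n=26
p_obs = C(13,9)·C(13,1)/C(26,10); sum pmf over tables with pmf ≤ p_obs
p-value (two-sided) = 0.00361
At α=0.1: p < α → reject H₀

reject H₀: yes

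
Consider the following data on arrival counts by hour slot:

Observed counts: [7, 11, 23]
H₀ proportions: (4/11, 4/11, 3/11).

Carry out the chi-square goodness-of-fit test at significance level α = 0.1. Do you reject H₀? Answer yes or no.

reject H₀: yes

n = 41; E_i = n·p_i = [14.91, 14.91, 11.18]
χ² = (7−14.91)²/14.91 + (11−14.91)²/14.91 + (23−11.18)²/11.18 = 17.7114
df = 2
p-value (upper-tail) = 0.00014
At α=0.1: p < α → reject H₀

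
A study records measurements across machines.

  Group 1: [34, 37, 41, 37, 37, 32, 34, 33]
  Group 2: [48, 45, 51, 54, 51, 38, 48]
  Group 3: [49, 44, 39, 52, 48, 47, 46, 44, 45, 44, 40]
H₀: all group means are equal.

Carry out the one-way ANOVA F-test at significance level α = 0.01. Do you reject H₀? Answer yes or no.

reject H₀: yes

Group means [35.62, 47.86, 45.27], grand mean 43.000
SSB = Σnᵢ(x̄ᵢ−x̄)² = 657.086; SSW = ΣΣ(x−x̄ᵢ)² = 364.914
MSB = 657.086/2 = 328.5430; MSW = 364.914/23 = 15.8658
F = MSB/MSW = 20.7076
df = (2, 23)
p-value (upper-tail) = 0.00001
At α=0.01: p < α → reject H₀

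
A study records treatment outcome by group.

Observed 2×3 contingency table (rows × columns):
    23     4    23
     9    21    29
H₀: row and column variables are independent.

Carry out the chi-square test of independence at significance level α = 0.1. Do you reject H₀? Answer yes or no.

reject H₀: yes

Row totals [50, 59], col totals [32, 25, 52], n=109
χ² = (23−14.68)²/14.68 + (4−11.47)²/11.47 + (23−23.85)²/23.85 + (9−17.32)²/17.32 + (21−13.53)²/13.53 + (29−28.15)²/28.15 = 17.7552
df = 2
p-value (upper-tail) = 0.00014
At α=0.1: p < α → reject H₀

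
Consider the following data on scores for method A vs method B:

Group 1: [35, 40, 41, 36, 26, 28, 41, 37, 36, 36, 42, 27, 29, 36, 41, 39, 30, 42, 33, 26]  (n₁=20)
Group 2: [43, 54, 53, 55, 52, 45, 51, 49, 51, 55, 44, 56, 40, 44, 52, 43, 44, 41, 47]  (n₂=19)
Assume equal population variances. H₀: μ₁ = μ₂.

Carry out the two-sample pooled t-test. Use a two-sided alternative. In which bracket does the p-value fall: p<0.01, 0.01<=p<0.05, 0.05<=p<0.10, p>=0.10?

p-value bracket: p<0.01

x̄₁=35.050, s₁=5.596, n₁=20
x̄₂=48.368, s₂=5.230, n₂=19
s_p² = [19·5.596² + 18·5.230²]/37 = 29.3884
SE = √(s_p²·(1/20+1/19)) = 1.7367
t = (35.050−48.368)/1.7367 = -7.6687
df = 37
p-value (two-sided) = 0.00000
→ bracket: p<0.01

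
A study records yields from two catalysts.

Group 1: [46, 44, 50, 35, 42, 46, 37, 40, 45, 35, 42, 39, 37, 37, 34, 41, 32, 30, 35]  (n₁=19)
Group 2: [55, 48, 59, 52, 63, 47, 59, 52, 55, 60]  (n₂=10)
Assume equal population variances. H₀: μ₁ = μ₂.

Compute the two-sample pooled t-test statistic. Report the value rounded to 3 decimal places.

x̄₁=39.316, s₁=5.355, n₁=19
x̄₂=55.000, s₂=5.292, n₂=10
s_p² = [18·5.355² + 9·5.292²]/27 = 28.4483
SE = √(s_p²·(1/19+1/10)) = 2.0838
t = (39.316−55.000)/2.0838 = -7.5268
df = 27

test statistic = -7.527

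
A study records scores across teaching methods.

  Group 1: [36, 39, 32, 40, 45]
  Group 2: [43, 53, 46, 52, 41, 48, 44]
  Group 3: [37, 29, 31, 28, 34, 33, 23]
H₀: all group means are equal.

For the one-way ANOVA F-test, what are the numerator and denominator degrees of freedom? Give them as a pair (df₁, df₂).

k = 3 groups, N = 19 total
df = (k−1, N−k) = (3−1, 19−3) = (2, 16)

degrees of freedom = [2, 16]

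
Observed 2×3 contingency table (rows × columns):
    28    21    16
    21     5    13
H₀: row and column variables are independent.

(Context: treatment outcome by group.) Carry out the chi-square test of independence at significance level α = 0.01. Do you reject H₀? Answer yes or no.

Row totals [65, 39], col totals [49, 26, 29], n=104
χ² = (28−30.62)²/30.62 + (21−16.25)²/16.25 + (16−18.12)²/18.12 + (21−18.38)²/18.38 + (5−9.75)²/9.75 + (13−10.88)²/10.88 = 4.9669
df = 2
p-value (upper-tail) = 0.08345
At α=0.01: p ≥ α → fail to reject H₀

reject H₀: no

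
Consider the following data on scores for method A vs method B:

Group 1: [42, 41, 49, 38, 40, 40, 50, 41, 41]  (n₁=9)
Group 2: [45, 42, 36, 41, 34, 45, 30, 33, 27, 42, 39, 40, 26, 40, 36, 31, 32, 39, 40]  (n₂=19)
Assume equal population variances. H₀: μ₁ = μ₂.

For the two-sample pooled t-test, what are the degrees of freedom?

degrees of freedom = 26

df = n₁ + n₂ − 2 = 9 + 19 − 2 = 26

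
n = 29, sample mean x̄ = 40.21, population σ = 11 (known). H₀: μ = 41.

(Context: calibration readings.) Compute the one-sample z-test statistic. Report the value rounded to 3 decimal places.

SE = σ/√n = 11/√29 = 2.0426
z = (x̄−μ₀)/SE = (40.21−41)/2.0426 = -0.3868

test statistic = -0.387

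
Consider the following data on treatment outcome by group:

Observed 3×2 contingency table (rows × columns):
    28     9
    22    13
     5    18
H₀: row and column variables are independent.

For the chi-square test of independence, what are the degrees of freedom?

degrees of freedom = 2

df = (r−1)(c−1) = (3−1)·(2−1) = 2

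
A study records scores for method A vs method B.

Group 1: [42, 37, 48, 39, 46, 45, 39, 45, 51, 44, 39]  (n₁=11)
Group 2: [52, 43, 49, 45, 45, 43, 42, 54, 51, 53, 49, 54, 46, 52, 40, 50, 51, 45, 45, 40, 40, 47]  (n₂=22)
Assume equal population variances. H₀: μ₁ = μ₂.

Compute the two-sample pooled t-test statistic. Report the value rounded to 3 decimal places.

test statistic = -2.320

x̄₁=43.182, s₁=4.378, n₁=11
x̄₂=47.091, s₂=4.649, n₂=22
s_p² = [10·4.378² + 21·4.649²]/31 = 20.8211
SE = √(s_p²·(1/11+1/22)) = 1.6850
t = (43.182−47.091)/1.6850 = -2.3199
df = 31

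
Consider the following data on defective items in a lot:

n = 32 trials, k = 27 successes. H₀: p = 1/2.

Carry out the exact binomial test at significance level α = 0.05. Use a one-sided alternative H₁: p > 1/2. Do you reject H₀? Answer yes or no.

reject H₀: yes

Exact binomial: n=32, k=27, p₀=1/2=0.5000
P(X≥27) from Σ C(n,i)·p₀^i·(1−p₀)^(n−i)
p-value (one-sided, H₁ greater) = 0.00006
At α=0.05: p < α → reject H₀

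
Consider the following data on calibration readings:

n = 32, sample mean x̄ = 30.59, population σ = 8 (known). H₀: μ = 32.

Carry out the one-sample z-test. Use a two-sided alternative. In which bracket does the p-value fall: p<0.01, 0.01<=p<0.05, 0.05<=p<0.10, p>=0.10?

p-value bracket: p>=0.10

SE = σ/√n = 8/√32 = 1.4142
z = (x̄−μ₀)/SE = (30.59−32)/1.4142 = -0.9970
p-value (two-sided) = 0.31875
→ bracket: p>=0.10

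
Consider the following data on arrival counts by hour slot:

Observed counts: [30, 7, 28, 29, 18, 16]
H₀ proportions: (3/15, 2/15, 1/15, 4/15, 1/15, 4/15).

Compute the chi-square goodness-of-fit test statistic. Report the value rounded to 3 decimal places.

test statistic = 72.010

n = 128; E_i = n·p_i = [25.60, 17.07, 8.53, 34.13, 8.53, 34.13]
χ² = (30−25.60)²/25.60 + (7−17.07)²/17.07 + (28−8.53)²/8.53 + (29−34.13)²/34.13 + (18−8.53)²/8.53 + (16−34.13)²/34.13 = 72.0098
df = 5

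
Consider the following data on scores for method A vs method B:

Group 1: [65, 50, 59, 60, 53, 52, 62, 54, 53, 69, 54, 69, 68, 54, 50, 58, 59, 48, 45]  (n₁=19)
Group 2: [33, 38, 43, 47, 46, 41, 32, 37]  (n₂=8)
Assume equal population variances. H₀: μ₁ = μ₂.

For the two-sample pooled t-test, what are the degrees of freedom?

degrees of freedom = 25

df = n₁ + n₂ − 2 = 19 + 8 − 2 = 25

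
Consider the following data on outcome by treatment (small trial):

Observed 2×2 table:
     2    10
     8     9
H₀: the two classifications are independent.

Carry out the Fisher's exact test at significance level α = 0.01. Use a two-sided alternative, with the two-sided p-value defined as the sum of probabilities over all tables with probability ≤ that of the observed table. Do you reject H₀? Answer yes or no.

reject H₀: no

Margins: r₁=12, r₂=17, c₁=10, c₂=19, n=29
p_obs = C(12,2)·C(17,8)/C(29,10); sum pmf over tables with pmf ≤ p_obs
p-value (two-sided) = 0.12608
At α=0.01: p ≥ α → fail to reject H₀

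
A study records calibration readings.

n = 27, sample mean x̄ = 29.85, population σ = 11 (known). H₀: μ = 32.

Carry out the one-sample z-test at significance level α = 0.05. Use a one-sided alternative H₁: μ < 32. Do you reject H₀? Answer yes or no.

SE = σ/√n = 11/√27 = 2.1170
z = (x̄−μ₀)/SE = (29.85−32)/2.1170 = -1.0156
p-value (one-sided, H₁ less) = 0.15491
At α=0.05: p ≥ α → fail to reject H₀

reject H₀: no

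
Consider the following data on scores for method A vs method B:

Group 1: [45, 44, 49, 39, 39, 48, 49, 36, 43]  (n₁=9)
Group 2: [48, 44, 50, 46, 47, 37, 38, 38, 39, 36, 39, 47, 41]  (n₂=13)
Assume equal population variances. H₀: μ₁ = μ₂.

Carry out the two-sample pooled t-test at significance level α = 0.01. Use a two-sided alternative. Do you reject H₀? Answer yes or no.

reject H₀: no

x̄₁=43.556, s₁=4.746, n₁=9
x̄₂=42.308, s₂=4.837, n₂=13
s_p² = [8·4.746² + 12·4.837²]/20 = 23.0496
SE = √(s_p²·(1/9+1/13)) = 2.0819
t = (43.556−42.308)/2.0819 = 0.5994
df = 20
p-value (two-sided) = 0.55564
At α=0.01: p ≥ α → fail to reject H₀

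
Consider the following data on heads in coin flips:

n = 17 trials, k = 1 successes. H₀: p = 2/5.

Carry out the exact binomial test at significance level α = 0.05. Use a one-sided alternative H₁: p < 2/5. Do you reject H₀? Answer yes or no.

reject H₀: yes

Exact binomial: n=17, k=1, p₀=2/5=0.4000
P(X≤1) from Σ C(n,i)·p₀^i·(1−p₀)^(n−i)
p-value (one-sided, H₁ less) = 0.00209
At α=0.05: p < α → reject H₀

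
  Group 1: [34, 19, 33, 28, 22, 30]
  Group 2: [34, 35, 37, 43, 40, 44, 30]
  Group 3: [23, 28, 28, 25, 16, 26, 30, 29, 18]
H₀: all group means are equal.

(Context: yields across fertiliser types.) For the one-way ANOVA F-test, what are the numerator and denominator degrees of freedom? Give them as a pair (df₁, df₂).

degrees of freedom = [2, 19]

k = 3 groups, N = 22 total
df = (k−1, N−k) = (3−1, 22−3) = (2, 19)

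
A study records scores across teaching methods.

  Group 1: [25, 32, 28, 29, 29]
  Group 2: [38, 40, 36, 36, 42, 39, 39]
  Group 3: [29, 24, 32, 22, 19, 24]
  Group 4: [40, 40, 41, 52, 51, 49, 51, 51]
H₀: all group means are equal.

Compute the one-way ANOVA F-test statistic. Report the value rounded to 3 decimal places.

Group means [28.60, 38.57, 25.00, 46.88], grand mean 36.077
SSB = Σnᵢ(x̄ᵢ−x̄)² = 1992.057; SSW = ΣΣ(x−x̄ᵢ)² = 375.789
MSB = 1992.057/3 = 664.0190; MSW = 375.789/22 = 17.0813
F = MSB/MSW = 38.8740
df = (3, 22)

test statistic = 38.874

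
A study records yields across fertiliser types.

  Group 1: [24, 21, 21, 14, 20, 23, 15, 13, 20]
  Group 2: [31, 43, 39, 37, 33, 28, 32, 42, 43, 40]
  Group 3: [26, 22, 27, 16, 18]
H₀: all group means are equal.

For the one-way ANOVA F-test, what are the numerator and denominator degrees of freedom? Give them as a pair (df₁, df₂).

k = 3 groups, N = 24 total
df = (k−1, N−k) = (3−1, 24−3) = (2, 21)

degrees of freedom = [2, 21]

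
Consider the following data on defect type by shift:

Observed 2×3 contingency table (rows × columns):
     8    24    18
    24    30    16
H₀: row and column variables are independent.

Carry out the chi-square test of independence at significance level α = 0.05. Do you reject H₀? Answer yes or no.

Row totals [50, 70], col totals [32, 54, 34], n=120
χ² = (8−13.33)²/13.33 + (24−22.50)²/22.50 + (18−14.17)²/14.17 + (24−18.67)²/18.67 + (30−31.50)²/31.50 + (16−19.83)²/19.83 = 5.6067
df = 2
p-value (upper-tail) = 0.06061
At α=0.05: p ≥ α → fail to reject H₀

reject H₀: no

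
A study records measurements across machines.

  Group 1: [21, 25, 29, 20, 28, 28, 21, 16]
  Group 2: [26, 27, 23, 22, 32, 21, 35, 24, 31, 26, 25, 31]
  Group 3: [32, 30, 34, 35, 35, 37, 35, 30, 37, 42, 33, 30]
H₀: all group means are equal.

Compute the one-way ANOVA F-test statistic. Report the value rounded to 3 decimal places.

Group means [23.50, 26.92, 34.17], grand mean 28.781
SSB = Σnᵢ(x̄ᵢ−x̄)² = 612.885; SSW = ΣΣ(x−x̄ᵢ)² = 504.583
MSB = 612.885/2 = 306.4427; MSW = 504.583/29 = 17.3994
F = MSB/MSW = 17.6122
df = (2, 29)

test statistic = 17.612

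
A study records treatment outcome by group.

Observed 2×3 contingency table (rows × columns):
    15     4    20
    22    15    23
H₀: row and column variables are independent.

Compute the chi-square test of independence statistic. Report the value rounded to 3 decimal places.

Row totals [39, 60], col totals [37, 19, 43], n=99
χ² = (15−14.58)²/14.58 + (4−7.48)²/7.48 + (20−16.94)²/16.94 + (22−22.42)²/22.42 + (15−11.52)²/11.52 + (23−26.06)²/26.06 = 3.6099
df = 2

test statistic = 3.610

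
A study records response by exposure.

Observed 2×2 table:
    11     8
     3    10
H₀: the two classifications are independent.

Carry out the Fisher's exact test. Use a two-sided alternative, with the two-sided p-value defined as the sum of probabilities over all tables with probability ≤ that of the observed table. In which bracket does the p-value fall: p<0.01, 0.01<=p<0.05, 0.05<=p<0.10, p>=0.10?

p-value bracket: 0.05<=p<0.10

Margins: r₁=19, r₂=13, c₁=14, c₂=18, n=32
p_obs = C(19,11)·C(13,3)/C(32,14); sum pmf over tables with pmf ≤ p_obs
p-value (two-sided) = 0.07511
→ bracket: 0.05<=p<0.10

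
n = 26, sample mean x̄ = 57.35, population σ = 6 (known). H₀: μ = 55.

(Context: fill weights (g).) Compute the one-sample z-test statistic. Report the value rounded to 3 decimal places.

test statistic = 1.997

SE = σ/√n = 6/√26 = 1.1767
z = (x̄−μ₀)/SE = (57.35−55)/1.1767 = 1.9971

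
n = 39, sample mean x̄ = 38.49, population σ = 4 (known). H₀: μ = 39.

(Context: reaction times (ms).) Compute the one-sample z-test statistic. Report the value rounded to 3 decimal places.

test statistic = -0.796

SE = σ/√n = 4/√39 = 0.6405
z = (x̄−μ₀)/SE = (38.49−39)/0.6405 = -0.7962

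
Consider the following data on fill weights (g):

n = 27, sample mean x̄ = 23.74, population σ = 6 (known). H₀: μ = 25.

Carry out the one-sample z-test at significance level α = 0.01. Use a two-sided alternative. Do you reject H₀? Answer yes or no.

reject H₀: no

SE = σ/√n = 6/√27 = 1.1547
z = (x̄−μ₀)/SE = (23.74−25)/1.1547 = -1.0912
p-value (two-sided) = 0.27519
At α=0.01: p ≥ α → fail to reject H₀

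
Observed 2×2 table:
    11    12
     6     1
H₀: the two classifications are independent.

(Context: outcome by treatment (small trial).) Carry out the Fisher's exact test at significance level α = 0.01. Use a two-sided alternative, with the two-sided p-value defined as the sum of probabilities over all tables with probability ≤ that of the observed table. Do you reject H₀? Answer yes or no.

Margins: r₁=23, r₂=7, c₁=17, c₂=13, n=30
p_obs = C(23,11)·C(7,6)/C(30,17); sum pmf over tables with pmf ≤ p_obs
p-value (two-sided) = 0.10375
At α=0.01: p ≥ α → fail to reject H₀

reject H₀: no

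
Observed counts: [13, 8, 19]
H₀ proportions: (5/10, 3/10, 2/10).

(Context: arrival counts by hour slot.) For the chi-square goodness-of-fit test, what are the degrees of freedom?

degrees of freedom = 2

df = k − 1 = 3 − 1 = 2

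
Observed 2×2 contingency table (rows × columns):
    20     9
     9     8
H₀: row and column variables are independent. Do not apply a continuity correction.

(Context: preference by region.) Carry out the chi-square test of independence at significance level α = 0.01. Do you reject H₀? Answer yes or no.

Row totals [29, 17], col totals [29, 17], n=46
χ² = (20−18.28)²/18.28 + (9−10.72)²/10.72 + (9−10.72)²/10.72 + (8−6.28)²/6.28 = 1.1812
df = 1
p-value (upper-tail) = 0.27711
At α=0.01: p ≥ α → fail to reject H₀

reject H₀: no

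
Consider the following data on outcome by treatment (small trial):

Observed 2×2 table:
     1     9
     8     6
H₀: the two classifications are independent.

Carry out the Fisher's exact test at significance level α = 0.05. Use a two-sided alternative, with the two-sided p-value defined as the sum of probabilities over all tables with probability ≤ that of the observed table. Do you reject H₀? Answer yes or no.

Margins: r₁=10, r₂=14, c₁=9, c₂=15, n=24
p_obs = C(10,1)·C(14,8)/C(24,9); sum pmf over tables with pmf ≤ p_obs
p-value (two-sided) = 0.03334
At α=0.05: p < α → reject H₀

reject H₀: yes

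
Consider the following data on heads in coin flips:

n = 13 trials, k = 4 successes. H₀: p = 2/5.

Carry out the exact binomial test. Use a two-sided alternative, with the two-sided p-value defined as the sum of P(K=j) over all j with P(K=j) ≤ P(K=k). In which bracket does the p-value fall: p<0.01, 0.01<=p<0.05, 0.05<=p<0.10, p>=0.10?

p-value bracket: p>=0.10

Exact binomial: n=13, k=4, p₀=2/5=0.4000
P(X=j) = C(n,j)·p₀^j·(1−p₀)^(n−j); p = Σ P(X=j) over j with P(X=j) ≤ P(X=4)
p-value (two-sided) = 0.58189
→ bracket: p>=0.10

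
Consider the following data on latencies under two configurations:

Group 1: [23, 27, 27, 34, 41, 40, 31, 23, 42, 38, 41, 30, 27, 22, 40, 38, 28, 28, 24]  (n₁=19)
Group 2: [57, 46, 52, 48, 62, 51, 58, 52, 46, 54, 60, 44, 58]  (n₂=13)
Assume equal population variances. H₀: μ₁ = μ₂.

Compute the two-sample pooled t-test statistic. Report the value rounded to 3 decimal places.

test statistic = -8.885

x̄₁=31.789, s₁=7.083, n₁=19
x̄₂=52.923, s₂=5.823, n₂=13
s_p² = [18·7.083² + 12·5.823²]/30 = 43.6694
SE = √(s_p²·(1/19+1/13)) = 2.3786
t = (31.789−52.923)/2.3786 = -8.8850
df = 30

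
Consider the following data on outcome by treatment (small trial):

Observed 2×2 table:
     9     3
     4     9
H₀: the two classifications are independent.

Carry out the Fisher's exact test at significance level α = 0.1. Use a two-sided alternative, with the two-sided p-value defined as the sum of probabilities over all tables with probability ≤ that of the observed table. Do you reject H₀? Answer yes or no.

Margins: r₁=12, r₂=13, c₁=13, c₂=12, n=25
p_obs = C(12,9)·C(13,4)/C(25,13); sum pmf over tables with pmf ≤ p_obs
p-value (two-sided) = 0.04718
At α=0.1: p < α → reject H₀

reject H₀: yes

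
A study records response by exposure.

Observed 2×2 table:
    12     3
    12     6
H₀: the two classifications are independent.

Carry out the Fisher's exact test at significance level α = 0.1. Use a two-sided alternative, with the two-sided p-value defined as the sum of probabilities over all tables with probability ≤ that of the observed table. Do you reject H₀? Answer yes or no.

reject H₀: no

Margins: r₁=15, r₂=18, c₁=24, c₂=9, n=33
p_obs = C(15,12)·C(18,12)/C(33,24); sum pmf over tables with pmf ≤ p_obs
p-value (two-sided) = 0.45849
At α=0.1: p ≥ α → fail to reject H₀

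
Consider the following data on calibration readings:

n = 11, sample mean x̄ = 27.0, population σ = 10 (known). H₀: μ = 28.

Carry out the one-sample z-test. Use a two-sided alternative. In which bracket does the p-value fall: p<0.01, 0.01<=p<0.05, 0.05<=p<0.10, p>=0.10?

SE = σ/√n = 10/√11 = 3.0151
z = (x̄−μ₀)/SE = (27.0−28)/3.0151 = -0.3317
p-value (two-sided) = 0.74014
→ bracket: p>=0.10

p-value bracket: p>=0.10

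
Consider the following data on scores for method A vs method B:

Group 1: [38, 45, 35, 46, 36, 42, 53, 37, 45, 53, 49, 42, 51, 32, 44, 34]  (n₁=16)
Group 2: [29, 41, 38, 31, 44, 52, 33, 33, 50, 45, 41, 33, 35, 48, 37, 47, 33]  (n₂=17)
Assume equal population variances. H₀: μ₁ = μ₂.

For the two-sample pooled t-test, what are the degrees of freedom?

df = n₁ + n₂ − 2 = 16 + 17 − 2 = 31

degrees of freedom = 31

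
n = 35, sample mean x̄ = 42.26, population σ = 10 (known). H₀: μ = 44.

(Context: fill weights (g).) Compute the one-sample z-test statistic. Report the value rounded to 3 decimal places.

SE = σ/√n = 10/√35 = 1.6903
z = (x̄−μ₀)/SE = (42.26−44)/1.6903 = -1.0294

test statistic = -1.029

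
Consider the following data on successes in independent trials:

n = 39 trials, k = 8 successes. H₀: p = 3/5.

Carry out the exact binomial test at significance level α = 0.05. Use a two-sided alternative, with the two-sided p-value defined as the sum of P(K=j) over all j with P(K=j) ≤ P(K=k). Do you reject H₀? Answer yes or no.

reject H₀: yes

Exact binomial: n=39, k=8, p₀=3/5=0.6000
P(X=j) = C(n,j)·p₀^j·(1−p₀)^(n−j); p = Σ P(X=j) over j with P(X=j) ≤ P(X=8)
p-value (two-sided) = 0.00000
At α=0.05: p < α → reject H₀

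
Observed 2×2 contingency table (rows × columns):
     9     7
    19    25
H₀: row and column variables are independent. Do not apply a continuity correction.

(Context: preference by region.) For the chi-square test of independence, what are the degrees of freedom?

degrees of freedom = 1

df = (r−1)(c−1) = (2−1)·(2−1) = 1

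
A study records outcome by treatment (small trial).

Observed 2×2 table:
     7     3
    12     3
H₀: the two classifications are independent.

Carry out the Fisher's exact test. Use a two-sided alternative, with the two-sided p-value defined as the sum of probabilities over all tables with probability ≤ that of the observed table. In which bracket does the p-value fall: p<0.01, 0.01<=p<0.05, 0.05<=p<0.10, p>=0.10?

p-value bracket: p>=0.10

Margins: r₁=10, r₂=15, c₁=19, c₂=6, n=25
p_obs = C(10,7)·C(15,12)/C(25,19); sum pmf over tables with pmf ≤ p_obs
p-value (two-sided) = 0.65316
→ bracket: p>=0.10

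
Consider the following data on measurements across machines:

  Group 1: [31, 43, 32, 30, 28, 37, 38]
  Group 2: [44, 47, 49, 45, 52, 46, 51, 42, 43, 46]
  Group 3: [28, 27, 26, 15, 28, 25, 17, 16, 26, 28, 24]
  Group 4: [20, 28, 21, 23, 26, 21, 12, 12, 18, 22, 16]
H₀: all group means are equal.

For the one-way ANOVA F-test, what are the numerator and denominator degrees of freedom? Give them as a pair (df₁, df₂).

degrees of freedom = [3, 35]

k = 4 groups, N = 39 total
df = (k−1, N−k) = (4−1, 39−4) = (3, 35)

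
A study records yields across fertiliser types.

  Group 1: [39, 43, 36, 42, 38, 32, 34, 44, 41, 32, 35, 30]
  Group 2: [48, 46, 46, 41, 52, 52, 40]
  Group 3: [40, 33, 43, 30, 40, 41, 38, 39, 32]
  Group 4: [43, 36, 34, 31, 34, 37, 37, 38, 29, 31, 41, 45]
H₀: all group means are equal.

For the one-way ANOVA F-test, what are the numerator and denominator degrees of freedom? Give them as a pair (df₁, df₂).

degrees of freedom = [3, 36]

k = 4 groups, N = 40 total
df = (k−1, N−k) = (4−1, 40−4) = (3, 36)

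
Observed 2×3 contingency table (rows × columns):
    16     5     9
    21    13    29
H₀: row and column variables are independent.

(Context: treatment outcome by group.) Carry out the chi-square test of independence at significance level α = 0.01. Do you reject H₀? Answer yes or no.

reject H₀: no

Row totals [30, 63], col totals [37, 18, 38], n=93
χ² = (16−11.94)²/11.94 + (5−5.81)²/5.81 + (9−12.26)²/12.26 + (21−25.06)²/25.06 + (13−12.19)²/12.19 + (29−25.74)²/25.74 = 3.4869
df = 2
p-value (upper-tail) = 0.17492
At α=0.01: p ≥ α → fail to reject H₀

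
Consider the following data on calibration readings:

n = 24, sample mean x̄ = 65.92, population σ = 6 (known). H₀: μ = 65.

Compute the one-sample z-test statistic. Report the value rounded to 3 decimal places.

SE = σ/√n = 6/√24 = 1.2247
z = (x̄−μ₀)/SE = (65.92−65)/1.2247 = 0.7512

test statistic = 0.751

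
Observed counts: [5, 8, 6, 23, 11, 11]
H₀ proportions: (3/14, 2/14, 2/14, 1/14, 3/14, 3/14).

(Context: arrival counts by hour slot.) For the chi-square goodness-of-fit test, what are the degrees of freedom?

degrees of freedom = 5

df = k − 1 = 6 − 1 = 5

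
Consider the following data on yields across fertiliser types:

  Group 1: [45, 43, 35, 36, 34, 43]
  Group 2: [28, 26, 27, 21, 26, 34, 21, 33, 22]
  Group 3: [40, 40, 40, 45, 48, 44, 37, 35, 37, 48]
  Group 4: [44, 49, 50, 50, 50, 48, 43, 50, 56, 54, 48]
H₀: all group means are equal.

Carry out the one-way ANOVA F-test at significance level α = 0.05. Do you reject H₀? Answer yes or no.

reject H₀: yes

Group means [39.33, 26.44, 41.40, 49.27], grand mean 39.722
SSB = Σnᵢ(x̄ᵢ−x̄)² = 2619.085; SSW = ΣΣ(x−x̄ᵢ)² = 632.137
MSB = 2619.085/3 = 873.0283; MSW = 632.137/32 = 19.7543
F = MSB/MSW = 44.1944
df = (3, 32)
p-value (upper-tail) = 0.00000
At α=0.05: p < α → reject H₀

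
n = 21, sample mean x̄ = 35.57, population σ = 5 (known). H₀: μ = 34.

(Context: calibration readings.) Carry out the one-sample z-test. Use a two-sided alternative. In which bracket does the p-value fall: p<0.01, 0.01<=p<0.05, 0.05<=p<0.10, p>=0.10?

SE = σ/√n = 5/√21 = 1.0911
z = (x̄−μ₀)/SE = (35.57−34)/1.0911 = 1.4389
p-value (two-sided) = 0.15017
→ bracket: p>=0.10

p-value bracket: p>=0.10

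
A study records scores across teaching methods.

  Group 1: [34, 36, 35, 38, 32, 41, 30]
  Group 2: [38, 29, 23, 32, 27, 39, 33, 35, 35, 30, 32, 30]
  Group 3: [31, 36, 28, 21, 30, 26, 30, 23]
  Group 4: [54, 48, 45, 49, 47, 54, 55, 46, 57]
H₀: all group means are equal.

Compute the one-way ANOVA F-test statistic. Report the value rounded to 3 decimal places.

test statistic = 44.441

Group means [35.14, 31.92, 28.12, 50.56], grand mean 36.361
SSB = Σnᵢ(x̄ᵢ−x̄)² = 2603.435; SSW = ΣΣ(x−x̄ᵢ)² = 624.871
MSB = 2603.435/3 = 867.8115; MSW = 624.871/32 = 19.5272
F = MSB/MSW = 44.4411
df = (3, 32)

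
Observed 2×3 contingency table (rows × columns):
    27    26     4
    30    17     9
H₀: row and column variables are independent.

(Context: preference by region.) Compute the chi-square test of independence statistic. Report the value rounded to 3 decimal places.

Row totals [57, 56], col totals [57, 43, 13], n=113
χ² = (27−28.75)²/28.75 + (26−21.69)²/21.69 + (4−6.56)²/6.56 + (30−28.25)²/28.25 + (17−21.31)²/21.31 + (9−6.44)²/6.44 = 3.9562
df = 2

test statistic = 3.956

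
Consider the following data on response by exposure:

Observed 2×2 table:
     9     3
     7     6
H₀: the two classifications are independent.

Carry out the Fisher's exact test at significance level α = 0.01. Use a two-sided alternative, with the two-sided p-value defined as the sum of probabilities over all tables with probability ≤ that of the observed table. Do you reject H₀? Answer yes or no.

reject H₀: no

Margins: r₁=12, r₂=13, c₁=16, c₂=9, n=25
p_obs = C(12,9)·C(13,7)/C(25,16); sum pmf over tables with pmf ≤ p_obs
p-value (two-sided) = 0.41098
At α=0.01: p ≥ α → fail to reject H₀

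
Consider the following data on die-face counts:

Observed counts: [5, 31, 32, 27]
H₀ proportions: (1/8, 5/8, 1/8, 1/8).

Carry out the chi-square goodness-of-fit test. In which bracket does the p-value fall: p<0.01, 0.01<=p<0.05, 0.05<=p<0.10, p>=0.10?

n = 95; E_i = n·p_i = [11.88, 59.38, 11.88, 11.88]
χ² = (5−11.88)²/11.88 + (31−59.38)²/59.38 + (32−11.88)²/11.88 + (27−11.88)²/11.88 = 70.9116
df = 3
p-value (upper-tail) = 0.00000
→ bracket: p<0.01

p-value bracket: p<0.01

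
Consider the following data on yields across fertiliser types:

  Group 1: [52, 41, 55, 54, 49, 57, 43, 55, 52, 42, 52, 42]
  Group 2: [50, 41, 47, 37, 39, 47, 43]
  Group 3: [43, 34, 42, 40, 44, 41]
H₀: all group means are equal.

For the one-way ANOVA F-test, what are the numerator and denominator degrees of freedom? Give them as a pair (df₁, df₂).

k = 3 groups, N = 25 total
df = (k−1, N−k) = (3−1, 25−3) = (2, 22)

degrees of freedom = [2, 22]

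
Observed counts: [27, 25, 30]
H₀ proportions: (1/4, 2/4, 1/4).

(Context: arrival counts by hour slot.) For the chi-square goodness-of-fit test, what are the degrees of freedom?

degrees of freedom = 2

df = k − 1 = 3 − 1 = 2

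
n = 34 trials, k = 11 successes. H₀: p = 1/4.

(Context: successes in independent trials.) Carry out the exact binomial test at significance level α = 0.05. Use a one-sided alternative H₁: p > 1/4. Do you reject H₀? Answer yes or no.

Exact binomial: n=34, k=11, p₀=1/4=0.2500
P(X≥11) from Σ C(n,i)·p₀^i·(1−p₀)^(n−i)
p-value (one-sided, H₁ greater) = 0.21056
At α=0.05: p ≥ α → fail to reject H₀

reject H₀: no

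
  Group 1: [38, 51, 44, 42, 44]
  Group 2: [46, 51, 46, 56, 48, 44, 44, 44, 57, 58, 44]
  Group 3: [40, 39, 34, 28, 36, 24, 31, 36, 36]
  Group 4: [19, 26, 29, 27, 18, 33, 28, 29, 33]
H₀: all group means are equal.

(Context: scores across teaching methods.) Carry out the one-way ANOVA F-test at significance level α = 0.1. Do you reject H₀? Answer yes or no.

reject H₀: yes

Group means [43.80, 48.91, 33.78, 26.89], grand mean 38.324
SSB = Σnᵢ(x̄ᵢ−x̄)² = 2745.288; SSW = ΣΣ(x−x̄ᵢ)² = 850.154
MSB = 2745.288/3 = 915.0959; MSW = 850.154/30 = 28.3385
F = MSB/MSW = 32.2917
df = (3, 30)
p-value (upper-tail) = 0.00000
At α=0.1: p < α → reject H₀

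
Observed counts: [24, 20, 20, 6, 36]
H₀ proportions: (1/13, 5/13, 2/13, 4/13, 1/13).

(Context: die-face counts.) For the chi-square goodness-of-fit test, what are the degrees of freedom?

degrees of freedom = 4

df = k − 1 = 5 − 1 = 4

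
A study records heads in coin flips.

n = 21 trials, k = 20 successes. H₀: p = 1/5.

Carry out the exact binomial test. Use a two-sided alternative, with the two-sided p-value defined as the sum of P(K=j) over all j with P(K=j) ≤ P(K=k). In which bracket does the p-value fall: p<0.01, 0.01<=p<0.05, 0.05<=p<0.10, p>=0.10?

p-value bracket: p<0.01

Exact binomial: n=21, k=20, p₀=1/5=0.2000
P(X=j) = C(n,j)·p₀^j·(1−p₀)^(n−j); p = Σ P(X=j) over j with P(X=j) ≤ P(X=20)
p-value (two-sided) = 0.00000
→ bracket: p<0.01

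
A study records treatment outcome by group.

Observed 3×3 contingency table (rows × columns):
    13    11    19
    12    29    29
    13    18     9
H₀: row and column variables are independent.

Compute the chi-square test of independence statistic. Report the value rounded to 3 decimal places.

Row totals [43, 70, 40], col totals [38, 58, 57], n=153
χ² = (13−10.68)²/10.68 + (11−16.30)²/16.30 + (19−16.02)²/16.02 + (12−17.39)²/17.39 + (29−26.54)²/26.54 + (29−26.08)²/26.08 + (13−9.93)²/9.93 + (18−15.16)²/15.16 + (9−14.90)²/14.90 = 8.8206
df = 4

test statistic = 8.821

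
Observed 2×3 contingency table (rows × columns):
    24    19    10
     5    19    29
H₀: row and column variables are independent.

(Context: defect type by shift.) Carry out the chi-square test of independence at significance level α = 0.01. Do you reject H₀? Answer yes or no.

Row totals [53, 53], col totals [29, 38, 39], n=106
χ² = (24−14.50)²/14.50 + (19−19.00)²/19.00 + (10−19.50)²/19.50 + (5−14.50)²/14.50 + (19−19.00)²/19.00 + (29−19.50)²/19.50 = 21.7047
df = 2
p-value (upper-tail) = 0.00002
At α=0.01: p < α → reject H₀

reject H₀: yes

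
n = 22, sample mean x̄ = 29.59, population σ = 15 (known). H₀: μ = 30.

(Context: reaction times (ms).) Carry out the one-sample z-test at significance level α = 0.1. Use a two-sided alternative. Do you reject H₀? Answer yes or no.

SE = σ/√n = 15/√22 = 3.1980
z = (x̄−μ₀)/SE = (29.59−30)/3.1980 = -0.1282
p-value (two-sided) = 0.89799
At α=0.1: p ≥ α → fail to reject H₀

reject H₀: no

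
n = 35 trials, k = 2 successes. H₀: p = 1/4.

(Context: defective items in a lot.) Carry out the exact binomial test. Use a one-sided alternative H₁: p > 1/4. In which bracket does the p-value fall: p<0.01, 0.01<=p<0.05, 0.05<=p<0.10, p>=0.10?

p-value bracket: p>=0.10

Exact binomial: n=35, k=2, p₀=1/4=0.2500
P(X≥2) from Σ C(n,i)·p₀^i·(1−p₀)^(n−i)
p-value (one-sided, H₁ greater) = 0.99946
→ bracket: p>=0.10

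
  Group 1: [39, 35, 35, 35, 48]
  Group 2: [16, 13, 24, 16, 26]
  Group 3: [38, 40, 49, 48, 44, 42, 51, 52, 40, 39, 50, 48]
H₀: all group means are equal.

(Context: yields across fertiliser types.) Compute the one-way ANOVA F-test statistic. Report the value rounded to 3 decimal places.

test statistic = 41.990

Group means [38.40, 19.00, 45.08], grand mean 37.636
SSB = Σnᵢ(x̄ᵢ−x̄)² = 2404.974; SSW = ΣΣ(x−x̄ᵢ)² = 544.117
MSB = 2404.974/2 = 1202.4871; MSW = 544.117/19 = 28.6377
F = MSB/MSW = 41.9896
df = (2, 19)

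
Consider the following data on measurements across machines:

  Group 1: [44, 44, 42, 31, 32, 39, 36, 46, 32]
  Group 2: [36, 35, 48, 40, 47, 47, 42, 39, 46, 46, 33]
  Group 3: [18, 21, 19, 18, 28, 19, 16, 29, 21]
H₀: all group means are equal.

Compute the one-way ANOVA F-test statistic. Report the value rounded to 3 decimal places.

Group means [38.44, 41.73, 21.00], grand mean 34.276
SSB = Σnᵢ(x̄ᵢ−x̄)² = 2353.389; SSW = ΣΣ(x−x̄ᵢ)² = 736.404
MSB = 2353.389/2 = 1176.6945; MSW = 736.404/26 = 28.3232
F = MSB/MSW = 41.5452
df = (2, 26)

test statistic = 41.545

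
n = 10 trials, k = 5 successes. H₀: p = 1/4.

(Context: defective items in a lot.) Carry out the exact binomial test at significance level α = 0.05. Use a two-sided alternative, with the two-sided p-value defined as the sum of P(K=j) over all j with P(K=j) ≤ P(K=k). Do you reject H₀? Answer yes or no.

Exact binomial: n=10, k=5, p₀=1/4=0.2500
P(X=j) = C(n,j)·p₀^j·(1−p₀)^(n−j); p = Σ P(X=j) over j with P(X=j) ≤ P(X=5)
p-value (two-sided) = 0.13444
At α=0.05: p ≥ α → fail to reject H₀

reject H₀: no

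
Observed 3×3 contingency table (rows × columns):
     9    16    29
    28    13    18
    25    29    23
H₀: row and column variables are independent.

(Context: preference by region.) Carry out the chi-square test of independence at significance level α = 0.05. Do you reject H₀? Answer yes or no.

Row totals [54, 59, 77], col totals [62, 58, 70], n=190
χ² = (9−17.62)²/17.62 + (16−16.48)²/16.48 + (29−19.89)²/19.89 + (28−19.25)²/19.25 + (13−18.01)²/18.01 + (18−21.74)²/21.74 + (25−25.13)²/25.13 + (29−23.51)²/23.51 + (23−28.37)²/28.37 = 16.7110
df = 4
p-value (upper-tail) = 0.00220
At α=0.05: p < α → reject H₀

reject H₀: yes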